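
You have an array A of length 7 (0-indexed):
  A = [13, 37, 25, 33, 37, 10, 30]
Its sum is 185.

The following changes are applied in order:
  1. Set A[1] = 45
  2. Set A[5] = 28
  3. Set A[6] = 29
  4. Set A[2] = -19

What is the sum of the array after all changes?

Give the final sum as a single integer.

Initial sum: 185
Change 1: A[1] 37 -> 45, delta = 8, sum = 193
Change 2: A[5] 10 -> 28, delta = 18, sum = 211
Change 3: A[6] 30 -> 29, delta = -1, sum = 210
Change 4: A[2] 25 -> -19, delta = -44, sum = 166

Answer: 166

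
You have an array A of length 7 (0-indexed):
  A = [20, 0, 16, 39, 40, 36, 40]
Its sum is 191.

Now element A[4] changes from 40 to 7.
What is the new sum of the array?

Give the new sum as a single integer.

Answer: 158

Derivation:
Old value at index 4: 40
New value at index 4: 7
Delta = 7 - 40 = -33
New sum = old_sum + delta = 191 + (-33) = 158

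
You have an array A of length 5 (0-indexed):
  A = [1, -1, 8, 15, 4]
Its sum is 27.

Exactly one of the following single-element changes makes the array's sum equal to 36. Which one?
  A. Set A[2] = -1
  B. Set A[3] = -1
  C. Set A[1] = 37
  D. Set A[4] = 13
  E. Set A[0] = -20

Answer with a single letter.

Answer: D

Derivation:
Option A: A[2] 8->-1, delta=-9, new_sum=27+(-9)=18
Option B: A[3] 15->-1, delta=-16, new_sum=27+(-16)=11
Option C: A[1] -1->37, delta=38, new_sum=27+(38)=65
Option D: A[4] 4->13, delta=9, new_sum=27+(9)=36 <-- matches target
Option E: A[0] 1->-20, delta=-21, new_sum=27+(-21)=6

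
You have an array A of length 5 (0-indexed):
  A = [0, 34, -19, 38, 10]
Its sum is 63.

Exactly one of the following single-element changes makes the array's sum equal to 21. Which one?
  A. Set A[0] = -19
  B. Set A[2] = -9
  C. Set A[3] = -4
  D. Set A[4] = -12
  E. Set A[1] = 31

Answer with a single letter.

Option A: A[0] 0->-19, delta=-19, new_sum=63+(-19)=44
Option B: A[2] -19->-9, delta=10, new_sum=63+(10)=73
Option C: A[3] 38->-4, delta=-42, new_sum=63+(-42)=21 <-- matches target
Option D: A[4] 10->-12, delta=-22, new_sum=63+(-22)=41
Option E: A[1] 34->31, delta=-3, new_sum=63+(-3)=60

Answer: C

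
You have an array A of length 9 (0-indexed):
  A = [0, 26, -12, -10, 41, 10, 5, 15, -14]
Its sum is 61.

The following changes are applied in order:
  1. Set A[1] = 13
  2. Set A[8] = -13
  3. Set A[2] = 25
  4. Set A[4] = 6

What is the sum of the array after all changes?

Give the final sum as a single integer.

Answer: 51

Derivation:
Initial sum: 61
Change 1: A[1] 26 -> 13, delta = -13, sum = 48
Change 2: A[8] -14 -> -13, delta = 1, sum = 49
Change 3: A[2] -12 -> 25, delta = 37, sum = 86
Change 4: A[4] 41 -> 6, delta = -35, sum = 51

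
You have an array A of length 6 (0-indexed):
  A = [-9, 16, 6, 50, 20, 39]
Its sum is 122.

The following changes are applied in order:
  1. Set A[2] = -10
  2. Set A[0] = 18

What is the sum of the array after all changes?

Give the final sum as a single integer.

Initial sum: 122
Change 1: A[2] 6 -> -10, delta = -16, sum = 106
Change 2: A[0] -9 -> 18, delta = 27, sum = 133

Answer: 133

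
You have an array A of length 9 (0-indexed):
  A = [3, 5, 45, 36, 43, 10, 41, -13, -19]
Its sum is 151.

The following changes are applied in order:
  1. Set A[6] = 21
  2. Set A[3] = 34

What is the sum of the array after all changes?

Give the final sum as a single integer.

Answer: 129

Derivation:
Initial sum: 151
Change 1: A[6] 41 -> 21, delta = -20, sum = 131
Change 2: A[3] 36 -> 34, delta = -2, sum = 129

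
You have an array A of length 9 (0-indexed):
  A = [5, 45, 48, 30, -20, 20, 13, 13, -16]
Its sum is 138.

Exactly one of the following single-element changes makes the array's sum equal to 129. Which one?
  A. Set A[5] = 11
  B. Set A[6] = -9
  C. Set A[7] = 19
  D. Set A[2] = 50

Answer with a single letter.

Option A: A[5] 20->11, delta=-9, new_sum=138+(-9)=129 <-- matches target
Option B: A[6] 13->-9, delta=-22, new_sum=138+(-22)=116
Option C: A[7] 13->19, delta=6, new_sum=138+(6)=144
Option D: A[2] 48->50, delta=2, new_sum=138+(2)=140

Answer: A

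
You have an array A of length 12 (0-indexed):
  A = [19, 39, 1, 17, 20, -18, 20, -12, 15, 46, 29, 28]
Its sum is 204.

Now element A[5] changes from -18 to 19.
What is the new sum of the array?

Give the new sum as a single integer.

Answer: 241

Derivation:
Old value at index 5: -18
New value at index 5: 19
Delta = 19 - -18 = 37
New sum = old_sum + delta = 204 + (37) = 241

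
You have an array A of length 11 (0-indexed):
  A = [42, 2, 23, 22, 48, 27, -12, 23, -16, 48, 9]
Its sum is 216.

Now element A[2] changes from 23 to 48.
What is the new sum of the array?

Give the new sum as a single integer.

Old value at index 2: 23
New value at index 2: 48
Delta = 48 - 23 = 25
New sum = old_sum + delta = 216 + (25) = 241

Answer: 241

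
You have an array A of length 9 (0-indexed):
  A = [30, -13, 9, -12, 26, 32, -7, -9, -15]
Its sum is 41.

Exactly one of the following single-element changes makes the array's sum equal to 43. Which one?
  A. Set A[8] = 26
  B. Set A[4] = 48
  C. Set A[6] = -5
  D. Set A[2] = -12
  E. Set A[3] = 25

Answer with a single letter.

Option A: A[8] -15->26, delta=41, new_sum=41+(41)=82
Option B: A[4] 26->48, delta=22, new_sum=41+(22)=63
Option C: A[6] -7->-5, delta=2, new_sum=41+(2)=43 <-- matches target
Option D: A[2] 9->-12, delta=-21, new_sum=41+(-21)=20
Option E: A[3] -12->25, delta=37, new_sum=41+(37)=78

Answer: C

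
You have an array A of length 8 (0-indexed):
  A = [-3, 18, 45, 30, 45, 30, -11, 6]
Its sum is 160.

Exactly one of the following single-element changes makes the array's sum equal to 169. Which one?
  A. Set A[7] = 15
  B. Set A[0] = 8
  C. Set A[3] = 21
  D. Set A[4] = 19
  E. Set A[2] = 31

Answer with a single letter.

Option A: A[7] 6->15, delta=9, new_sum=160+(9)=169 <-- matches target
Option B: A[0] -3->8, delta=11, new_sum=160+(11)=171
Option C: A[3] 30->21, delta=-9, new_sum=160+(-9)=151
Option D: A[4] 45->19, delta=-26, new_sum=160+(-26)=134
Option E: A[2] 45->31, delta=-14, new_sum=160+(-14)=146

Answer: A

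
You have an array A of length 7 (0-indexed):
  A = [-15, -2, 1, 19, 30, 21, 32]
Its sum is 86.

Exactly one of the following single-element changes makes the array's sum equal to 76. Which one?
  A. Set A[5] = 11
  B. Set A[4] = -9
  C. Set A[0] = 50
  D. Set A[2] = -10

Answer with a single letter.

Option A: A[5] 21->11, delta=-10, new_sum=86+(-10)=76 <-- matches target
Option B: A[4] 30->-9, delta=-39, new_sum=86+(-39)=47
Option C: A[0] -15->50, delta=65, new_sum=86+(65)=151
Option D: A[2] 1->-10, delta=-11, new_sum=86+(-11)=75

Answer: A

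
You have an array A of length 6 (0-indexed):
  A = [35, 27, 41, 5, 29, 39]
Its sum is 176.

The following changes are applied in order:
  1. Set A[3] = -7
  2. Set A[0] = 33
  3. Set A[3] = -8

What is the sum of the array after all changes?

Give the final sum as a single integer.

Answer: 161

Derivation:
Initial sum: 176
Change 1: A[3] 5 -> -7, delta = -12, sum = 164
Change 2: A[0] 35 -> 33, delta = -2, sum = 162
Change 3: A[3] -7 -> -8, delta = -1, sum = 161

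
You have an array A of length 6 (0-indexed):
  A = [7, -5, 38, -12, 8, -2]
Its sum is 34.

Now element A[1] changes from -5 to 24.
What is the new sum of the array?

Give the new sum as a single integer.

Old value at index 1: -5
New value at index 1: 24
Delta = 24 - -5 = 29
New sum = old_sum + delta = 34 + (29) = 63

Answer: 63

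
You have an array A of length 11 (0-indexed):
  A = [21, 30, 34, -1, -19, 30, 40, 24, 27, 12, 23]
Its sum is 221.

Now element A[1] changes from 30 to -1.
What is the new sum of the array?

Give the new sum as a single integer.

Old value at index 1: 30
New value at index 1: -1
Delta = -1 - 30 = -31
New sum = old_sum + delta = 221 + (-31) = 190

Answer: 190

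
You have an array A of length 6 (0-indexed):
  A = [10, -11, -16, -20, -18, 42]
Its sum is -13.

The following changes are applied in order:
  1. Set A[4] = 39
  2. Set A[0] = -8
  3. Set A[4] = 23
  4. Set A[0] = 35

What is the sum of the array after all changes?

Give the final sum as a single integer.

Answer: 53

Derivation:
Initial sum: -13
Change 1: A[4] -18 -> 39, delta = 57, sum = 44
Change 2: A[0] 10 -> -8, delta = -18, sum = 26
Change 3: A[4] 39 -> 23, delta = -16, sum = 10
Change 4: A[0] -8 -> 35, delta = 43, sum = 53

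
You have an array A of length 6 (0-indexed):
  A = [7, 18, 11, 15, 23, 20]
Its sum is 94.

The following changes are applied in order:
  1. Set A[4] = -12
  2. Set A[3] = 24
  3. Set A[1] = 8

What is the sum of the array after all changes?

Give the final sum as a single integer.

Initial sum: 94
Change 1: A[4] 23 -> -12, delta = -35, sum = 59
Change 2: A[3] 15 -> 24, delta = 9, sum = 68
Change 3: A[1] 18 -> 8, delta = -10, sum = 58

Answer: 58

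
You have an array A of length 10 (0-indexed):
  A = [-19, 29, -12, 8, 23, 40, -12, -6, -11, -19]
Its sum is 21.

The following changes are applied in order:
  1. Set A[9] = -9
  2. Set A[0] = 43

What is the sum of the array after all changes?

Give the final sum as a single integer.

Answer: 93

Derivation:
Initial sum: 21
Change 1: A[9] -19 -> -9, delta = 10, sum = 31
Change 2: A[0] -19 -> 43, delta = 62, sum = 93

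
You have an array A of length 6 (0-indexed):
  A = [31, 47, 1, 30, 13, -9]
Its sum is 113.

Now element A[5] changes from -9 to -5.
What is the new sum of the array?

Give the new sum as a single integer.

Answer: 117

Derivation:
Old value at index 5: -9
New value at index 5: -5
Delta = -5 - -9 = 4
New sum = old_sum + delta = 113 + (4) = 117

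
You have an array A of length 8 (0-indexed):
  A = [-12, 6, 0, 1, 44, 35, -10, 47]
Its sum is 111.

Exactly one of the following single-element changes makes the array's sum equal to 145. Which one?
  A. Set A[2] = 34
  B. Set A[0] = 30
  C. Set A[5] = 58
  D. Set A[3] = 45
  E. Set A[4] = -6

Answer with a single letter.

Answer: A

Derivation:
Option A: A[2] 0->34, delta=34, new_sum=111+(34)=145 <-- matches target
Option B: A[0] -12->30, delta=42, new_sum=111+(42)=153
Option C: A[5] 35->58, delta=23, new_sum=111+(23)=134
Option D: A[3] 1->45, delta=44, new_sum=111+(44)=155
Option E: A[4] 44->-6, delta=-50, new_sum=111+(-50)=61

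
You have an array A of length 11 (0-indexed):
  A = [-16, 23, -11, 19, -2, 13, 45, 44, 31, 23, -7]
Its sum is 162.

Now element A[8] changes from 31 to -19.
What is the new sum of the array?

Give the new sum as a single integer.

Old value at index 8: 31
New value at index 8: -19
Delta = -19 - 31 = -50
New sum = old_sum + delta = 162 + (-50) = 112

Answer: 112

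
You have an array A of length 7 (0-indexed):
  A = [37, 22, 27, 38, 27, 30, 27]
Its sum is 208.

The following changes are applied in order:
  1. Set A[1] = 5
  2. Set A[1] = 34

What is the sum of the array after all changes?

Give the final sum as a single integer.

Initial sum: 208
Change 1: A[1] 22 -> 5, delta = -17, sum = 191
Change 2: A[1] 5 -> 34, delta = 29, sum = 220

Answer: 220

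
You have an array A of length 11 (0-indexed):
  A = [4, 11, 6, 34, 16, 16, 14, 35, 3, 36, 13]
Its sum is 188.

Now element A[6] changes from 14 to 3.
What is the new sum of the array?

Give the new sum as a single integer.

Answer: 177

Derivation:
Old value at index 6: 14
New value at index 6: 3
Delta = 3 - 14 = -11
New sum = old_sum + delta = 188 + (-11) = 177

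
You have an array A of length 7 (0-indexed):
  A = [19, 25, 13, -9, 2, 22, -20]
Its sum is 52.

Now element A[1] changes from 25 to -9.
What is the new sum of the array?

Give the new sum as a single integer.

Answer: 18

Derivation:
Old value at index 1: 25
New value at index 1: -9
Delta = -9 - 25 = -34
New sum = old_sum + delta = 52 + (-34) = 18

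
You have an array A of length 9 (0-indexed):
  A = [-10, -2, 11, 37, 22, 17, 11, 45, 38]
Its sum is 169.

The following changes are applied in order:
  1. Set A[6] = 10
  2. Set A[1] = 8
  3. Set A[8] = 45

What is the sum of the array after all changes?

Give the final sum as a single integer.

Initial sum: 169
Change 1: A[6] 11 -> 10, delta = -1, sum = 168
Change 2: A[1] -2 -> 8, delta = 10, sum = 178
Change 3: A[8] 38 -> 45, delta = 7, sum = 185

Answer: 185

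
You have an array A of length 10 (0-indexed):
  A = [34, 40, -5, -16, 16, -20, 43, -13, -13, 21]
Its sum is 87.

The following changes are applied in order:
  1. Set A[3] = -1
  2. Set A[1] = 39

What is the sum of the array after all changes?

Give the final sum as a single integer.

Answer: 101

Derivation:
Initial sum: 87
Change 1: A[3] -16 -> -1, delta = 15, sum = 102
Change 2: A[1] 40 -> 39, delta = -1, sum = 101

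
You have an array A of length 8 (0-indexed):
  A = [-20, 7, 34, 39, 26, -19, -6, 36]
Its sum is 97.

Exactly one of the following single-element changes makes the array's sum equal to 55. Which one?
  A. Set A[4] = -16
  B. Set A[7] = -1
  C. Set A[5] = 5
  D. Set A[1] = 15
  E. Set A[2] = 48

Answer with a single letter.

Answer: A

Derivation:
Option A: A[4] 26->-16, delta=-42, new_sum=97+(-42)=55 <-- matches target
Option B: A[7] 36->-1, delta=-37, new_sum=97+(-37)=60
Option C: A[5] -19->5, delta=24, new_sum=97+(24)=121
Option D: A[1] 7->15, delta=8, new_sum=97+(8)=105
Option E: A[2] 34->48, delta=14, new_sum=97+(14)=111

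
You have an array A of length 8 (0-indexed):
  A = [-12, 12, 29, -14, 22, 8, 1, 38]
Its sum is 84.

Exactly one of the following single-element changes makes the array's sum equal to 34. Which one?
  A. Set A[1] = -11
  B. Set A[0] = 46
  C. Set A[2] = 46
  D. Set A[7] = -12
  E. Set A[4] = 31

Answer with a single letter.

Option A: A[1] 12->-11, delta=-23, new_sum=84+(-23)=61
Option B: A[0] -12->46, delta=58, new_sum=84+(58)=142
Option C: A[2] 29->46, delta=17, new_sum=84+(17)=101
Option D: A[7] 38->-12, delta=-50, new_sum=84+(-50)=34 <-- matches target
Option E: A[4] 22->31, delta=9, new_sum=84+(9)=93

Answer: D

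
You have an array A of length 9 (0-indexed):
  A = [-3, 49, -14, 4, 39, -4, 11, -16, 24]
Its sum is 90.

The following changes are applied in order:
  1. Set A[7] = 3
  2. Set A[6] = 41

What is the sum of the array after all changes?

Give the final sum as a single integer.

Initial sum: 90
Change 1: A[7] -16 -> 3, delta = 19, sum = 109
Change 2: A[6] 11 -> 41, delta = 30, sum = 139

Answer: 139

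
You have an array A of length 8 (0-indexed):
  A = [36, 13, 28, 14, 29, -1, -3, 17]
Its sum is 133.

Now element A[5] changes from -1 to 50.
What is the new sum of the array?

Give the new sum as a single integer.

Old value at index 5: -1
New value at index 5: 50
Delta = 50 - -1 = 51
New sum = old_sum + delta = 133 + (51) = 184

Answer: 184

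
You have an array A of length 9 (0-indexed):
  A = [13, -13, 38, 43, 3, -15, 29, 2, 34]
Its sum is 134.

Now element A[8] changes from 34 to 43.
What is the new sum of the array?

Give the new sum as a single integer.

Answer: 143

Derivation:
Old value at index 8: 34
New value at index 8: 43
Delta = 43 - 34 = 9
New sum = old_sum + delta = 134 + (9) = 143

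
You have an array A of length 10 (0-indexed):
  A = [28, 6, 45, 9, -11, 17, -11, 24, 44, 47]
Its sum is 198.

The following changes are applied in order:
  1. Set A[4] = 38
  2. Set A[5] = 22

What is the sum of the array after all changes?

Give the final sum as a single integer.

Initial sum: 198
Change 1: A[4] -11 -> 38, delta = 49, sum = 247
Change 2: A[5] 17 -> 22, delta = 5, sum = 252

Answer: 252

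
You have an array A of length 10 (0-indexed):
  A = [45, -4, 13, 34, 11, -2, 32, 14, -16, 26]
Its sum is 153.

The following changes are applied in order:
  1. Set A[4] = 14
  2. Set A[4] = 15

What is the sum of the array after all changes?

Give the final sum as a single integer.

Answer: 157

Derivation:
Initial sum: 153
Change 1: A[4] 11 -> 14, delta = 3, sum = 156
Change 2: A[4] 14 -> 15, delta = 1, sum = 157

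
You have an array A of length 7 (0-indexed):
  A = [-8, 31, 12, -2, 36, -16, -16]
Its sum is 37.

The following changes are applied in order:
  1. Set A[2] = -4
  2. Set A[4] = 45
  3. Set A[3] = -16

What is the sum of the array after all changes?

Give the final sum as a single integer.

Initial sum: 37
Change 1: A[2] 12 -> -4, delta = -16, sum = 21
Change 2: A[4] 36 -> 45, delta = 9, sum = 30
Change 3: A[3] -2 -> -16, delta = -14, sum = 16

Answer: 16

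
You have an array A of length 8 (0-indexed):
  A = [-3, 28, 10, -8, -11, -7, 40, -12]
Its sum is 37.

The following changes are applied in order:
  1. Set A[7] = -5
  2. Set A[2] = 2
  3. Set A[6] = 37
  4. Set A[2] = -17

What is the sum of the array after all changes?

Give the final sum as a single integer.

Answer: 14

Derivation:
Initial sum: 37
Change 1: A[7] -12 -> -5, delta = 7, sum = 44
Change 2: A[2] 10 -> 2, delta = -8, sum = 36
Change 3: A[6] 40 -> 37, delta = -3, sum = 33
Change 4: A[2] 2 -> -17, delta = -19, sum = 14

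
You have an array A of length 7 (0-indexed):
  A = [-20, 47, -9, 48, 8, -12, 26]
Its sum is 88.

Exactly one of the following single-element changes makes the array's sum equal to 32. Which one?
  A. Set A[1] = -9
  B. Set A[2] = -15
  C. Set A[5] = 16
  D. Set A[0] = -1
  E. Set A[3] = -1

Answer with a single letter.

Answer: A

Derivation:
Option A: A[1] 47->-9, delta=-56, new_sum=88+(-56)=32 <-- matches target
Option B: A[2] -9->-15, delta=-6, new_sum=88+(-6)=82
Option C: A[5] -12->16, delta=28, new_sum=88+(28)=116
Option D: A[0] -20->-1, delta=19, new_sum=88+(19)=107
Option E: A[3] 48->-1, delta=-49, new_sum=88+(-49)=39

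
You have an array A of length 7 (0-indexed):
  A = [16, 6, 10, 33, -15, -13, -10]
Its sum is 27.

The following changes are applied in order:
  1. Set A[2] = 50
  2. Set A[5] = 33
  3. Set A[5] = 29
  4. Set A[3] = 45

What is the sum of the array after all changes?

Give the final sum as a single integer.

Initial sum: 27
Change 1: A[2] 10 -> 50, delta = 40, sum = 67
Change 2: A[5] -13 -> 33, delta = 46, sum = 113
Change 3: A[5] 33 -> 29, delta = -4, sum = 109
Change 4: A[3] 33 -> 45, delta = 12, sum = 121

Answer: 121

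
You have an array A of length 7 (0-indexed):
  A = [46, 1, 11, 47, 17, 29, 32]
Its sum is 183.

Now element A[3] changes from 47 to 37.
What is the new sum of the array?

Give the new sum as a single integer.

Answer: 173

Derivation:
Old value at index 3: 47
New value at index 3: 37
Delta = 37 - 47 = -10
New sum = old_sum + delta = 183 + (-10) = 173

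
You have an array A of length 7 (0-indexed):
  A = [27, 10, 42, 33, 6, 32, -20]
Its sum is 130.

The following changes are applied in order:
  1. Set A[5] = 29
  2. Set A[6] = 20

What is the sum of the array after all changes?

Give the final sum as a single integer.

Initial sum: 130
Change 1: A[5] 32 -> 29, delta = -3, sum = 127
Change 2: A[6] -20 -> 20, delta = 40, sum = 167

Answer: 167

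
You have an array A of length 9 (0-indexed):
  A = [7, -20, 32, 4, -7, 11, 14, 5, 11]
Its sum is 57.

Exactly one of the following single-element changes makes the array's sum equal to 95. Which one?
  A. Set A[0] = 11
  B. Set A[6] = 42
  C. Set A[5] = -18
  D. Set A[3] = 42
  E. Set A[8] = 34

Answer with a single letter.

Answer: D

Derivation:
Option A: A[0] 7->11, delta=4, new_sum=57+(4)=61
Option B: A[6] 14->42, delta=28, new_sum=57+(28)=85
Option C: A[5] 11->-18, delta=-29, new_sum=57+(-29)=28
Option D: A[3] 4->42, delta=38, new_sum=57+(38)=95 <-- matches target
Option E: A[8] 11->34, delta=23, new_sum=57+(23)=80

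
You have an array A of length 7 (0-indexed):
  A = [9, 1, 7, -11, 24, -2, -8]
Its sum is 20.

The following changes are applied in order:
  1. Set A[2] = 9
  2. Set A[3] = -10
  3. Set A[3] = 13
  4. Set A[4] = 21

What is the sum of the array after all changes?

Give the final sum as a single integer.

Answer: 43

Derivation:
Initial sum: 20
Change 1: A[2] 7 -> 9, delta = 2, sum = 22
Change 2: A[3] -11 -> -10, delta = 1, sum = 23
Change 3: A[3] -10 -> 13, delta = 23, sum = 46
Change 4: A[4] 24 -> 21, delta = -3, sum = 43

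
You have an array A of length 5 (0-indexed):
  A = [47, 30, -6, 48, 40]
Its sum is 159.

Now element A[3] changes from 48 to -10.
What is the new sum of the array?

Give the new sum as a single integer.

Old value at index 3: 48
New value at index 3: -10
Delta = -10 - 48 = -58
New sum = old_sum + delta = 159 + (-58) = 101

Answer: 101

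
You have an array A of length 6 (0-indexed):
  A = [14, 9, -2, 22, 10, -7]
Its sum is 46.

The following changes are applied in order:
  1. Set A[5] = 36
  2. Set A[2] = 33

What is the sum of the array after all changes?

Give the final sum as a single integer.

Initial sum: 46
Change 1: A[5] -7 -> 36, delta = 43, sum = 89
Change 2: A[2] -2 -> 33, delta = 35, sum = 124

Answer: 124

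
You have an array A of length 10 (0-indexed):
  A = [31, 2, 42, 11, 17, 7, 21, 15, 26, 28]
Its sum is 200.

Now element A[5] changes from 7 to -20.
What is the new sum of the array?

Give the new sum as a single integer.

Answer: 173

Derivation:
Old value at index 5: 7
New value at index 5: -20
Delta = -20 - 7 = -27
New sum = old_sum + delta = 200 + (-27) = 173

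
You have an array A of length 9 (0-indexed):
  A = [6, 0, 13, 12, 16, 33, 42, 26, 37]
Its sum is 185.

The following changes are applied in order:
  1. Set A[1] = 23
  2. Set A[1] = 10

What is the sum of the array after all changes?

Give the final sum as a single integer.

Initial sum: 185
Change 1: A[1] 0 -> 23, delta = 23, sum = 208
Change 2: A[1] 23 -> 10, delta = -13, sum = 195

Answer: 195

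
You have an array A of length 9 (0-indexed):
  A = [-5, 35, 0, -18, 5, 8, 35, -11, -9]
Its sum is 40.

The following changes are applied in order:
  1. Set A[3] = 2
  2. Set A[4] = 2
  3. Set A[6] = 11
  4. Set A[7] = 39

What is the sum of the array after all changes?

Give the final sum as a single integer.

Initial sum: 40
Change 1: A[3] -18 -> 2, delta = 20, sum = 60
Change 2: A[4] 5 -> 2, delta = -3, sum = 57
Change 3: A[6] 35 -> 11, delta = -24, sum = 33
Change 4: A[7] -11 -> 39, delta = 50, sum = 83

Answer: 83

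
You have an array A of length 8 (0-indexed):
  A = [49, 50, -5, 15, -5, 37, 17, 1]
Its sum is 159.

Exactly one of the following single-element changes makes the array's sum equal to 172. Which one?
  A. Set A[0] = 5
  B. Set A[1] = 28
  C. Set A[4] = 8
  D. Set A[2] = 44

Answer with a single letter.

Answer: C

Derivation:
Option A: A[0] 49->5, delta=-44, new_sum=159+(-44)=115
Option B: A[1] 50->28, delta=-22, new_sum=159+(-22)=137
Option C: A[4] -5->8, delta=13, new_sum=159+(13)=172 <-- matches target
Option D: A[2] -5->44, delta=49, new_sum=159+(49)=208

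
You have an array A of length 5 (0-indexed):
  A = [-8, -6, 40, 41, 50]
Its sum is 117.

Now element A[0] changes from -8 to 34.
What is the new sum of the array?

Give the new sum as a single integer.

Answer: 159

Derivation:
Old value at index 0: -8
New value at index 0: 34
Delta = 34 - -8 = 42
New sum = old_sum + delta = 117 + (42) = 159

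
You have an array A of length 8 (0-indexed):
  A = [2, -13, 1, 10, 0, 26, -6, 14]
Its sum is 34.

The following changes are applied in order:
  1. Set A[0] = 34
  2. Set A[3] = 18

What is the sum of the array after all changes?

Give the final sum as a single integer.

Answer: 74

Derivation:
Initial sum: 34
Change 1: A[0] 2 -> 34, delta = 32, sum = 66
Change 2: A[3] 10 -> 18, delta = 8, sum = 74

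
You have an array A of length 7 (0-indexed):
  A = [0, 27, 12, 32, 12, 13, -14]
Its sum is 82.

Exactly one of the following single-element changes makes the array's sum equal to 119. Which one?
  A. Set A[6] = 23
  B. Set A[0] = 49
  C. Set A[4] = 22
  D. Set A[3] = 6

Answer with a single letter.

Answer: A

Derivation:
Option A: A[6] -14->23, delta=37, new_sum=82+(37)=119 <-- matches target
Option B: A[0] 0->49, delta=49, new_sum=82+(49)=131
Option C: A[4] 12->22, delta=10, new_sum=82+(10)=92
Option D: A[3] 32->6, delta=-26, new_sum=82+(-26)=56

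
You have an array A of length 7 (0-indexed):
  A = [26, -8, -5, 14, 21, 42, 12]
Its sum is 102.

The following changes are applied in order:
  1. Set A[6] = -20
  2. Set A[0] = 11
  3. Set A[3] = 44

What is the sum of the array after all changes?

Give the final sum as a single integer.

Answer: 85

Derivation:
Initial sum: 102
Change 1: A[6] 12 -> -20, delta = -32, sum = 70
Change 2: A[0] 26 -> 11, delta = -15, sum = 55
Change 3: A[3] 14 -> 44, delta = 30, sum = 85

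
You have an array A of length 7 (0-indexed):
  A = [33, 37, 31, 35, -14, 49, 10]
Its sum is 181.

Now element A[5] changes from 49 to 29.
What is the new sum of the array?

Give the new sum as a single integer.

Answer: 161

Derivation:
Old value at index 5: 49
New value at index 5: 29
Delta = 29 - 49 = -20
New sum = old_sum + delta = 181 + (-20) = 161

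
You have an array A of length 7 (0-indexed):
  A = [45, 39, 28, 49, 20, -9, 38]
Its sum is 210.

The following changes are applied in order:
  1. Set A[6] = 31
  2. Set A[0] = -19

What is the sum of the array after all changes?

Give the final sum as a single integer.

Answer: 139

Derivation:
Initial sum: 210
Change 1: A[6] 38 -> 31, delta = -7, sum = 203
Change 2: A[0] 45 -> -19, delta = -64, sum = 139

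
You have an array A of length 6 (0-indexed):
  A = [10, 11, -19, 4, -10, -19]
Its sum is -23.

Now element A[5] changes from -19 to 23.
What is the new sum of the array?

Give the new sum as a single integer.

Answer: 19

Derivation:
Old value at index 5: -19
New value at index 5: 23
Delta = 23 - -19 = 42
New sum = old_sum + delta = -23 + (42) = 19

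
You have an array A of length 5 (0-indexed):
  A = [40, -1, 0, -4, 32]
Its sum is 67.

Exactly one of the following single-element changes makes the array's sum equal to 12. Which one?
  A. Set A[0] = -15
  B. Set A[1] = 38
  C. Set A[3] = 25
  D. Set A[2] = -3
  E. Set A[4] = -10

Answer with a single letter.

Option A: A[0] 40->-15, delta=-55, new_sum=67+(-55)=12 <-- matches target
Option B: A[1] -1->38, delta=39, new_sum=67+(39)=106
Option C: A[3] -4->25, delta=29, new_sum=67+(29)=96
Option D: A[2] 0->-3, delta=-3, new_sum=67+(-3)=64
Option E: A[4] 32->-10, delta=-42, new_sum=67+(-42)=25

Answer: A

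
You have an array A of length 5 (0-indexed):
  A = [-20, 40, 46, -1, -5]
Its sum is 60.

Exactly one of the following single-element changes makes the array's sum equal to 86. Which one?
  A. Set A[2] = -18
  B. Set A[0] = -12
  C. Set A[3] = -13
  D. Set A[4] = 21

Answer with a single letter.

Option A: A[2] 46->-18, delta=-64, new_sum=60+(-64)=-4
Option B: A[0] -20->-12, delta=8, new_sum=60+(8)=68
Option C: A[3] -1->-13, delta=-12, new_sum=60+(-12)=48
Option D: A[4] -5->21, delta=26, new_sum=60+(26)=86 <-- matches target

Answer: D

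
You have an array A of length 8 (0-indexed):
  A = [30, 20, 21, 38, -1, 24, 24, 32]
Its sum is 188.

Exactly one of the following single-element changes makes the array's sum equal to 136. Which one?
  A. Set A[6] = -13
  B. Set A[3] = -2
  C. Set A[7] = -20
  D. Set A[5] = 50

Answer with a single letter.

Answer: C

Derivation:
Option A: A[6] 24->-13, delta=-37, new_sum=188+(-37)=151
Option B: A[3] 38->-2, delta=-40, new_sum=188+(-40)=148
Option C: A[7] 32->-20, delta=-52, new_sum=188+(-52)=136 <-- matches target
Option D: A[5] 24->50, delta=26, new_sum=188+(26)=214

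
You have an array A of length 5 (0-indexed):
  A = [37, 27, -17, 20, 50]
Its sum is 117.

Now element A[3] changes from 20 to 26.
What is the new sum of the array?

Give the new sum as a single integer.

Answer: 123

Derivation:
Old value at index 3: 20
New value at index 3: 26
Delta = 26 - 20 = 6
New sum = old_sum + delta = 117 + (6) = 123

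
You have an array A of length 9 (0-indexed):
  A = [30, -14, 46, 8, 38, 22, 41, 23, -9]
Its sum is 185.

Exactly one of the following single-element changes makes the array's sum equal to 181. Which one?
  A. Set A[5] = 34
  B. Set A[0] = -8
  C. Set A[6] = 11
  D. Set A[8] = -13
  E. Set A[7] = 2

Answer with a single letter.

Option A: A[5] 22->34, delta=12, new_sum=185+(12)=197
Option B: A[0] 30->-8, delta=-38, new_sum=185+(-38)=147
Option C: A[6] 41->11, delta=-30, new_sum=185+(-30)=155
Option D: A[8] -9->-13, delta=-4, new_sum=185+(-4)=181 <-- matches target
Option E: A[7] 23->2, delta=-21, new_sum=185+(-21)=164

Answer: D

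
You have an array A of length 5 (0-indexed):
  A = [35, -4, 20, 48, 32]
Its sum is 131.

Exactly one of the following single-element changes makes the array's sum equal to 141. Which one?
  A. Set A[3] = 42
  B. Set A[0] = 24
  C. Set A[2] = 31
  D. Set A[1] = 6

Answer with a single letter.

Answer: D

Derivation:
Option A: A[3] 48->42, delta=-6, new_sum=131+(-6)=125
Option B: A[0] 35->24, delta=-11, new_sum=131+(-11)=120
Option C: A[2] 20->31, delta=11, new_sum=131+(11)=142
Option D: A[1] -4->6, delta=10, new_sum=131+(10)=141 <-- matches target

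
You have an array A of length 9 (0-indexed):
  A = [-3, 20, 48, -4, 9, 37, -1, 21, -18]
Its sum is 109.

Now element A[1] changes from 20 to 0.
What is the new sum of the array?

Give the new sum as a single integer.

Old value at index 1: 20
New value at index 1: 0
Delta = 0 - 20 = -20
New sum = old_sum + delta = 109 + (-20) = 89

Answer: 89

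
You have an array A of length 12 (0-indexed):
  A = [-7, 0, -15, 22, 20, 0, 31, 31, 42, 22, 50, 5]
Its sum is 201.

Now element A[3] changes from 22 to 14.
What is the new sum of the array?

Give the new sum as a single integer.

Old value at index 3: 22
New value at index 3: 14
Delta = 14 - 22 = -8
New sum = old_sum + delta = 201 + (-8) = 193

Answer: 193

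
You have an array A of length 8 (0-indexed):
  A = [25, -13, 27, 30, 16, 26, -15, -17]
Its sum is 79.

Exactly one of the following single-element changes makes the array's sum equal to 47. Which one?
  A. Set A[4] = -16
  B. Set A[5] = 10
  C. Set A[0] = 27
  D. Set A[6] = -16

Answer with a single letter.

Answer: A

Derivation:
Option A: A[4] 16->-16, delta=-32, new_sum=79+(-32)=47 <-- matches target
Option B: A[5] 26->10, delta=-16, new_sum=79+(-16)=63
Option C: A[0] 25->27, delta=2, new_sum=79+(2)=81
Option D: A[6] -15->-16, delta=-1, new_sum=79+(-1)=78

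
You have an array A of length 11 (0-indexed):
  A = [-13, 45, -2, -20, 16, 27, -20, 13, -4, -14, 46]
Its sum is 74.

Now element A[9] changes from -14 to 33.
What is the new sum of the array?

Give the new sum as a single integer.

Old value at index 9: -14
New value at index 9: 33
Delta = 33 - -14 = 47
New sum = old_sum + delta = 74 + (47) = 121

Answer: 121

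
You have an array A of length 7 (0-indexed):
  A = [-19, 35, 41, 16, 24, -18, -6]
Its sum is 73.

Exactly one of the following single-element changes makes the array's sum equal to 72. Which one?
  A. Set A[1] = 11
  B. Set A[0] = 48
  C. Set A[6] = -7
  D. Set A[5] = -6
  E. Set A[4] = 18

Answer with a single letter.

Option A: A[1] 35->11, delta=-24, new_sum=73+(-24)=49
Option B: A[0] -19->48, delta=67, new_sum=73+(67)=140
Option C: A[6] -6->-7, delta=-1, new_sum=73+(-1)=72 <-- matches target
Option D: A[5] -18->-6, delta=12, new_sum=73+(12)=85
Option E: A[4] 24->18, delta=-6, new_sum=73+(-6)=67

Answer: C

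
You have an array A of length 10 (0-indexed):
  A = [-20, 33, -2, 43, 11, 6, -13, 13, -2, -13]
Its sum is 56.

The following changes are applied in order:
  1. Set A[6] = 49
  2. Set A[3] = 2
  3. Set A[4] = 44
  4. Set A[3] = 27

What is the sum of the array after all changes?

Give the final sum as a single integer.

Initial sum: 56
Change 1: A[6] -13 -> 49, delta = 62, sum = 118
Change 2: A[3] 43 -> 2, delta = -41, sum = 77
Change 3: A[4] 11 -> 44, delta = 33, sum = 110
Change 4: A[3] 2 -> 27, delta = 25, sum = 135

Answer: 135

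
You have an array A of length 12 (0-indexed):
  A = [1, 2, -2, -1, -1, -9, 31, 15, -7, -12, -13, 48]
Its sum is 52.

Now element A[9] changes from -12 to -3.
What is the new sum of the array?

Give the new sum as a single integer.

Old value at index 9: -12
New value at index 9: -3
Delta = -3 - -12 = 9
New sum = old_sum + delta = 52 + (9) = 61

Answer: 61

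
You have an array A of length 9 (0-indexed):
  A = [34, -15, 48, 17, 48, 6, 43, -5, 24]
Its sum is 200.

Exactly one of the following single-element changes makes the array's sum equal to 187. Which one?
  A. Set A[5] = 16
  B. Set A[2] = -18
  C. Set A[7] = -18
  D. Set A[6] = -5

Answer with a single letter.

Answer: C

Derivation:
Option A: A[5] 6->16, delta=10, new_sum=200+(10)=210
Option B: A[2] 48->-18, delta=-66, new_sum=200+(-66)=134
Option C: A[7] -5->-18, delta=-13, new_sum=200+(-13)=187 <-- matches target
Option D: A[6] 43->-5, delta=-48, new_sum=200+(-48)=152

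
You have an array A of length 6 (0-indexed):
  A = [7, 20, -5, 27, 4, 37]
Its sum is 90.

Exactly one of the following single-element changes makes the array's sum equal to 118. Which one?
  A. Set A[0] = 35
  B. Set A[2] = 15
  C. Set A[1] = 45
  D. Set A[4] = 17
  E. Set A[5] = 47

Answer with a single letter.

Option A: A[0] 7->35, delta=28, new_sum=90+(28)=118 <-- matches target
Option B: A[2] -5->15, delta=20, new_sum=90+(20)=110
Option C: A[1] 20->45, delta=25, new_sum=90+(25)=115
Option D: A[4] 4->17, delta=13, new_sum=90+(13)=103
Option E: A[5] 37->47, delta=10, new_sum=90+(10)=100

Answer: A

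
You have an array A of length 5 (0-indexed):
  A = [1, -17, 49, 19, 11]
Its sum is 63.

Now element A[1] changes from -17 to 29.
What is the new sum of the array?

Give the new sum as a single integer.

Answer: 109

Derivation:
Old value at index 1: -17
New value at index 1: 29
Delta = 29 - -17 = 46
New sum = old_sum + delta = 63 + (46) = 109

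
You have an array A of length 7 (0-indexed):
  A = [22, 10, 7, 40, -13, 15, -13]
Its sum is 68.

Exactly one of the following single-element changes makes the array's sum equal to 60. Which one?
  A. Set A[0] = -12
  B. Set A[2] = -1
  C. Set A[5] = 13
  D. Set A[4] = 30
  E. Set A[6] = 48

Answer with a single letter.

Option A: A[0] 22->-12, delta=-34, new_sum=68+(-34)=34
Option B: A[2] 7->-1, delta=-8, new_sum=68+(-8)=60 <-- matches target
Option C: A[5] 15->13, delta=-2, new_sum=68+(-2)=66
Option D: A[4] -13->30, delta=43, new_sum=68+(43)=111
Option E: A[6] -13->48, delta=61, new_sum=68+(61)=129

Answer: B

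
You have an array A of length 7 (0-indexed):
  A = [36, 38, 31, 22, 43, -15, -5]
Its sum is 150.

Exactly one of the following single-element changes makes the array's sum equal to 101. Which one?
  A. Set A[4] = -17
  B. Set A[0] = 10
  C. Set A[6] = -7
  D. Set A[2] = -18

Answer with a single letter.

Answer: D

Derivation:
Option A: A[4] 43->-17, delta=-60, new_sum=150+(-60)=90
Option B: A[0] 36->10, delta=-26, new_sum=150+(-26)=124
Option C: A[6] -5->-7, delta=-2, new_sum=150+(-2)=148
Option D: A[2] 31->-18, delta=-49, new_sum=150+(-49)=101 <-- matches target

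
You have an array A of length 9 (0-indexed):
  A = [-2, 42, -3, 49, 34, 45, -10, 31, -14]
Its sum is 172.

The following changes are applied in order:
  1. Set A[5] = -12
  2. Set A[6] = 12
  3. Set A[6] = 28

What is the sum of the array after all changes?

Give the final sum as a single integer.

Initial sum: 172
Change 1: A[5] 45 -> -12, delta = -57, sum = 115
Change 2: A[6] -10 -> 12, delta = 22, sum = 137
Change 3: A[6] 12 -> 28, delta = 16, sum = 153

Answer: 153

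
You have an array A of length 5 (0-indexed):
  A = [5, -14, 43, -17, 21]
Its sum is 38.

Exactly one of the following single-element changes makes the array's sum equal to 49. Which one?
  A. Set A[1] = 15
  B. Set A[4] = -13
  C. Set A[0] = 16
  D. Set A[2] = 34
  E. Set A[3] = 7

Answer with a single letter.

Answer: C

Derivation:
Option A: A[1] -14->15, delta=29, new_sum=38+(29)=67
Option B: A[4] 21->-13, delta=-34, new_sum=38+(-34)=4
Option C: A[0] 5->16, delta=11, new_sum=38+(11)=49 <-- matches target
Option D: A[2] 43->34, delta=-9, new_sum=38+(-9)=29
Option E: A[3] -17->7, delta=24, new_sum=38+(24)=62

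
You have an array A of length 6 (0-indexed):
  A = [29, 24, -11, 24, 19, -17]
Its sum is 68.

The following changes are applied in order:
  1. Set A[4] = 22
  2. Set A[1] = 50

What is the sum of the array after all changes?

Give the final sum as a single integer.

Initial sum: 68
Change 1: A[4] 19 -> 22, delta = 3, sum = 71
Change 2: A[1] 24 -> 50, delta = 26, sum = 97

Answer: 97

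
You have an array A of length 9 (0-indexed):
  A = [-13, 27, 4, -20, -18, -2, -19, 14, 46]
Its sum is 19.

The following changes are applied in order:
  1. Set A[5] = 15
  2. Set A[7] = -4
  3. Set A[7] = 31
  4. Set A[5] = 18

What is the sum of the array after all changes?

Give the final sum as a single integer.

Answer: 56

Derivation:
Initial sum: 19
Change 1: A[5] -2 -> 15, delta = 17, sum = 36
Change 2: A[7] 14 -> -4, delta = -18, sum = 18
Change 3: A[7] -4 -> 31, delta = 35, sum = 53
Change 4: A[5] 15 -> 18, delta = 3, sum = 56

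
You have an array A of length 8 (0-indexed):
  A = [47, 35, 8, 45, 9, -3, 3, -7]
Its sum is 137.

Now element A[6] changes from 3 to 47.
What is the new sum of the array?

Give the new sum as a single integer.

Answer: 181

Derivation:
Old value at index 6: 3
New value at index 6: 47
Delta = 47 - 3 = 44
New sum = old_sum + delta = 137 + (44) = 181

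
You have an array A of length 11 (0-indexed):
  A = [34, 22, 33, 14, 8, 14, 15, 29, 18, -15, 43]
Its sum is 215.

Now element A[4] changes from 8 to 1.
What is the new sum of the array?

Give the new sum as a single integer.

Answer: 208

Derivation:
Old value at index 4: 8
New value at index 4: 1
Delta = 1 - 8 = -7
New sum = old_sum + delta = 215 + (-7) = 208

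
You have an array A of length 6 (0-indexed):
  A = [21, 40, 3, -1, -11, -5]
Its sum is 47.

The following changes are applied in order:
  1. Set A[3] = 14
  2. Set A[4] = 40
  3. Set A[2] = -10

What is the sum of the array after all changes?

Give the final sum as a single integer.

Initial sum: 47
Change 1: A[3] -1 -> 14, delta = 15, sum = 62
Change 2: A[4] -11 -> 40, delta = 51, sum = 113
Change 3: A[2] 3 -> -10, delta = -13, sum = 100

Answer: 100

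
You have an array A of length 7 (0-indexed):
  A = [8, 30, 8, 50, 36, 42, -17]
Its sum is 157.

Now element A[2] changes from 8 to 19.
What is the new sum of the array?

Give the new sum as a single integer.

Answer: 168

Derivation:
Old value at index 2: 8
New value at index 2: 19
Delta = 19 - 8 = 11
New sum = old_sum + delta = 157 + (11) = 168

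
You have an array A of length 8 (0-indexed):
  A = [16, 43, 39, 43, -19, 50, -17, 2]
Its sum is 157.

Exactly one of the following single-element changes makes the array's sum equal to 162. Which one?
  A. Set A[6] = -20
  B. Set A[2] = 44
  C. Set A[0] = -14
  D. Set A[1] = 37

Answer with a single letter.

Option A: A[6] -17->-20, delta=-3, new_sum=157+(-3)=154
Option B: A[2] 39->44, delta=5, new_sum=157+(5)=162 <-- matches target
Option C: A[0] 16->-14, delta=-30, new_sum=157+(-30)=127
Option D: A[1] 43->37, delta=-6, new_sum=157+(-6)=151

Answer: B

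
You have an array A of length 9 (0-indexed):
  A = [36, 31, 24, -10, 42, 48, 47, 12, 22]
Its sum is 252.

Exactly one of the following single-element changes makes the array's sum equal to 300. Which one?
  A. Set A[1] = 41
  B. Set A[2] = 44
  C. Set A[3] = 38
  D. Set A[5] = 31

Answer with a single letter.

Option A: A[1] 31->41, delta=10, new_sum=252+(10)=262
Option B: A[2] 24->44, delta=20, new_sum=252+(20)=272
Option C: A[3] -10->38, delta=48, new_sum=252+(48)=300 <-- matches target
Option D: A[5] 48->31, delta=-17, new_sum=252+(-17)=235

Answer: C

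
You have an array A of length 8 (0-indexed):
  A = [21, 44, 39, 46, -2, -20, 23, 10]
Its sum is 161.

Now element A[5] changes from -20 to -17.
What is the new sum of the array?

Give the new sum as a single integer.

Answer: 164

Derivation:
Old value at index 5: -20
New value at index 5: -17
Delta = -17 - -20 = 3
New sum = old_sum + delta = 161 + (3) = 164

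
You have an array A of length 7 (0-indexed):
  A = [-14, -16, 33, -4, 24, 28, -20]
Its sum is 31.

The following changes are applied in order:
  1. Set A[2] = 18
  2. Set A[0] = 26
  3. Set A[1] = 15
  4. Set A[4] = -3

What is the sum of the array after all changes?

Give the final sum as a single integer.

Answer: 60

Derivation:
Initial sum: 31
Change 1: A[2] 33 -> 18, delta = -15, sum = 16
Change 2: A[0] -14 -> 26, delta = 40, sum = 56
Change 3: A[1] -16 -> 15, delta = 31, sum = 87
Change 4: A[4] 24 -> -3, delta = -27, sum = 60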